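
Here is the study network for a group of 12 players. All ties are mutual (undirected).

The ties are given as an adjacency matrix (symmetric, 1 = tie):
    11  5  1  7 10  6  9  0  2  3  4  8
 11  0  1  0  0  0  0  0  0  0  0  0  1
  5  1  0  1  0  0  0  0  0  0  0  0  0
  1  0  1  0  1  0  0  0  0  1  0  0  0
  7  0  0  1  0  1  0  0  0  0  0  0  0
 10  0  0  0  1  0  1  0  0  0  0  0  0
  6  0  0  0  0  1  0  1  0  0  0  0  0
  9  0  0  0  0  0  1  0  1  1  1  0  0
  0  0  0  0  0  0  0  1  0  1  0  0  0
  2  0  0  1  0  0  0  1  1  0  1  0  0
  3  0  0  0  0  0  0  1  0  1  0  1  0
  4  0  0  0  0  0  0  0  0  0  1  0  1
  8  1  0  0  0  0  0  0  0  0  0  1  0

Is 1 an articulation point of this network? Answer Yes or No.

Even without 1, every remaining node can still reach every other (the residual graph is connected), so 1 is not a cut vertex.

No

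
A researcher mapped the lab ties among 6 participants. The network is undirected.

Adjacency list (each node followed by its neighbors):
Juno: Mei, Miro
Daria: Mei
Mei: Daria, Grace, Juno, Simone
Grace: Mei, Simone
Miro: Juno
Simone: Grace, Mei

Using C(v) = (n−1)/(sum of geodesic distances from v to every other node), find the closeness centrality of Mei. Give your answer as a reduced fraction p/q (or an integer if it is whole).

Distances from Mei: Daria:1, Grace:1, Juno:1, Miro:2, Simone:1. Sum = 6.
n = 6, so closeness = 5/6.

5/6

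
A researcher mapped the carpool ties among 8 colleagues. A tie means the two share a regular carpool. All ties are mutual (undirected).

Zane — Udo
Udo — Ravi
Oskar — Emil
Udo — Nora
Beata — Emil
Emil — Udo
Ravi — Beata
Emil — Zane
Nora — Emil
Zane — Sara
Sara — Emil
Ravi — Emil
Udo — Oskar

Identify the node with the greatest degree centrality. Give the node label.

Emil

Degrees — Beata:2, Emil:7, Nora:2, Oskar:2, Ravi:3, Sara:2, Udo:5, Zane:3.
The maximum is 7, attained only by Emil.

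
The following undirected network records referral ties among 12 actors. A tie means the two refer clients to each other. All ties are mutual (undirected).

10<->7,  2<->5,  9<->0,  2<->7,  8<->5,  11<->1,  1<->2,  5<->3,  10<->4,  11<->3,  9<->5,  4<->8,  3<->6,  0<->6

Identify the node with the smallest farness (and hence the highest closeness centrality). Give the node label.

Farness (sum of distances to all others) for each node — 0:32, 1:28, 2:22, 3:23, 4:31, 5:19, 6:30, 7:28, 8:25, 9:26, 10:34, 11:28.
The smallest farness is 19, for 5, so 5 has the highest closeness.

5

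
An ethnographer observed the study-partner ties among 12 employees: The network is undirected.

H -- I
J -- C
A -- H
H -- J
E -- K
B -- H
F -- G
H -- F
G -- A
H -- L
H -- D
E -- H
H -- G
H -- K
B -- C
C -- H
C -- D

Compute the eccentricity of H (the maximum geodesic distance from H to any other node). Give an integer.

Distances from H: A:1, B:1, C:1, D:1, E:1, F:1, G:1, I:1, J:1, K:1, L:1.
The largest is 1 (to K, G, E, D, F, I, L, C, B, J, and A), so the eccentricity of H is 1.

1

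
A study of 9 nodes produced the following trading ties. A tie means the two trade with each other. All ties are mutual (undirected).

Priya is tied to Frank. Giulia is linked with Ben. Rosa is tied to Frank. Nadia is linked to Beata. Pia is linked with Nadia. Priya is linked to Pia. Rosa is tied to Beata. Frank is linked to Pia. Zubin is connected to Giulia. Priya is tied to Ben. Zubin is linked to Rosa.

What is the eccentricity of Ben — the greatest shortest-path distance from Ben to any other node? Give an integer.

Distances from Ben: Beata:4, Frank:2, Giulia:1, Nadia:3, Pia:2, Priya:1, Rosa:3, Zubin:2.
The largest is 4 (to Beata), so the eccentricity of Ben is 4.

4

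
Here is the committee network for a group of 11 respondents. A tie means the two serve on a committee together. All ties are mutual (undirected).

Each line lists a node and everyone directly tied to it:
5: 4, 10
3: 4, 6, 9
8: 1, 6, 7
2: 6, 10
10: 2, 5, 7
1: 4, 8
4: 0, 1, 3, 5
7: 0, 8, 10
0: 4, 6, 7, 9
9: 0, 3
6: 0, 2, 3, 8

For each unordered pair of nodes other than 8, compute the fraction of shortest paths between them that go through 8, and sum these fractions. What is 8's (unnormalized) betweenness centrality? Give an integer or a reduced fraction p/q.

17/4

Pairs whose geodesics pass through 8 — 10–1: 1/2; 2–1: 1; 6–7: 1/2; 6–1: 1; 3–7: 1/4; 7–1: 1.
All other pairs contribute 0.
Summing the contributions gives betweenness(8) = 17/4.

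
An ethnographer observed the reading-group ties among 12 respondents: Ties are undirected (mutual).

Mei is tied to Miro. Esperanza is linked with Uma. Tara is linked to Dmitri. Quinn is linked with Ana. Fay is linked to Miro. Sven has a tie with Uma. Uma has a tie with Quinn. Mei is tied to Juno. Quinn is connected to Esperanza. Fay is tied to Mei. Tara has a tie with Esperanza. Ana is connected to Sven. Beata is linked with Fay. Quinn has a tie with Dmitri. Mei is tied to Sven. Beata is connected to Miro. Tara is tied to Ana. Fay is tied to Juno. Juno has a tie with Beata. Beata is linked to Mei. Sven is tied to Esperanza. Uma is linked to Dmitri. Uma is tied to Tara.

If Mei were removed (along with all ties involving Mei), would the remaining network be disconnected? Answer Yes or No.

Removing Mei leaves {Beata, Fay, Juno, and Miro} with no path to {Ana, Dmitri, Esperanza, Quinn, Sven, Tara, and Uma}, so the network splits into 2 components. Mei is a cut vertex.

Yes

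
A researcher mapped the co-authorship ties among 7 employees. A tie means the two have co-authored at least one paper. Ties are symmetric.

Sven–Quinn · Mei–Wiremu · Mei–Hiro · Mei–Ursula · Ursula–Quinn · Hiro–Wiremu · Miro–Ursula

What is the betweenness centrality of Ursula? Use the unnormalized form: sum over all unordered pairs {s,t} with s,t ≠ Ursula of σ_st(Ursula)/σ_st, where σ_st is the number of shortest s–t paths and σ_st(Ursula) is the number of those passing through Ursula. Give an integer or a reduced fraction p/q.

11

Pairs whose geodesics pass through Ursula — Miro–Wiremu: 1; Miro–Hiro: 1; Miro–Quinn: 1; Miro–Sven: 1; Miro–Mei: 1; Wiremu–Quinn: 1; Wiremu–Sven: 1; Hiro–Quinn: 1; Hiro–Sven: 1; Quinn–Mei: 1; Sven–Mei: 1.
All other pairs contribute 0.
Summing the contributions gives betweenness(Ursula) = 11.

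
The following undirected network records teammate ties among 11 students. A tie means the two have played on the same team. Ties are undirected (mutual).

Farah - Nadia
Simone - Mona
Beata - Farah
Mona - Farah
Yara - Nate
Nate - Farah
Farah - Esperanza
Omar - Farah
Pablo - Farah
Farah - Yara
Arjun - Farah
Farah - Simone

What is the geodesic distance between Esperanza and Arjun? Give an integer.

One shortest route is Esperanza – Farah – Arjun, which uses 2 edges, and Esperanza and Arjun are not directly tied, so nothing shorter exists. So d(Esperanza,Arjun) = 2.

2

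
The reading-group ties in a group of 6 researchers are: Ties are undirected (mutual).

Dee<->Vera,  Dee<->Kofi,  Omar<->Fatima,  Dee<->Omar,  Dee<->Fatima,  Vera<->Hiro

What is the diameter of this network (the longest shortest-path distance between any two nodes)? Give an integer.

Eccentricity of each node (its greatest distance to any other): Dee:2, Fatima:3, Hiro:3, Kofi:3, Omar:3, Vera:2.
The maximum eccentricity is 3, realized for instance by the pair Omar–Hiro via Omar – Dee – Vera – Hiro. So the diameter is 3.

3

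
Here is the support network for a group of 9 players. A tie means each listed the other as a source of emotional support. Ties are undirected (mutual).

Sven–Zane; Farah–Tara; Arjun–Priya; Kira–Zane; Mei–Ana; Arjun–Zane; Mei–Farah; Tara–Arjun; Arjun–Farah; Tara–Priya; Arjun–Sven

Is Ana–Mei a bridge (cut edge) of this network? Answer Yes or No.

Without the Ana–Mei edge there is no alternate route between Ana and Mei, so the network disconnects. It is a bridge.

Yes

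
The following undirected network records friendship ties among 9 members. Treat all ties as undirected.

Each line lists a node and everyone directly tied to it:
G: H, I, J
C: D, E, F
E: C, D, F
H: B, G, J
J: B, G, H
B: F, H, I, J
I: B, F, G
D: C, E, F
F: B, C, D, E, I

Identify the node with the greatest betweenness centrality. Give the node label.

Unnormalized betweenness of each node: B:9, C:0, D:0, E:0, F:15, G:1, H:1/3, I:13/3, J:1/3.
F has the largest value, 15, making it the main broker — the node through which the most shortest paths run.

F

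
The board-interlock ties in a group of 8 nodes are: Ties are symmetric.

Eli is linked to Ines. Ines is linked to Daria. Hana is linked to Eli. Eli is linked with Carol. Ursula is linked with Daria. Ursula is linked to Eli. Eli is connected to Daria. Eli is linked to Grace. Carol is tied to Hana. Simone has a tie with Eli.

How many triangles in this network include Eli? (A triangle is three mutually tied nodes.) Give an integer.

Eli's neighbors: Carol, Daria, Grace, Hana, Ines, Simone, and Ursula.
Neighbor pairs that are themselves tied: Eli–Carol–Hana; Eli–Daria–Ines; Eli–Daria–Ursula. Each forms one triangle with Eli, for 3 in total.

3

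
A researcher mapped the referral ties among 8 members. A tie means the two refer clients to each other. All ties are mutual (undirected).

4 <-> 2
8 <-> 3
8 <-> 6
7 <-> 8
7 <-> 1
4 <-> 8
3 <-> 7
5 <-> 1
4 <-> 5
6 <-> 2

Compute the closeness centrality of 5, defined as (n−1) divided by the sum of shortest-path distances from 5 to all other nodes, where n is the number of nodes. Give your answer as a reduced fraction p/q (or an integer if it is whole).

Distances from 5: 1:1, 2:2, 3:3, 4:1, 6:3, 7:2, 8:2. Sum = 14.
n = 8, so closeness = 7/14 = 1/2.

1/2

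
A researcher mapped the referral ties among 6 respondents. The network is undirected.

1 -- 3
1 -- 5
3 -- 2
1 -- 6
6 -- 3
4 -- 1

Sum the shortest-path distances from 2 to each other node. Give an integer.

Distances from 2: 1:2, 3:1, 4:3, 5:3, 6:2.
Sum = 2 + 1 + 3 + 3 + 2 = 11.

11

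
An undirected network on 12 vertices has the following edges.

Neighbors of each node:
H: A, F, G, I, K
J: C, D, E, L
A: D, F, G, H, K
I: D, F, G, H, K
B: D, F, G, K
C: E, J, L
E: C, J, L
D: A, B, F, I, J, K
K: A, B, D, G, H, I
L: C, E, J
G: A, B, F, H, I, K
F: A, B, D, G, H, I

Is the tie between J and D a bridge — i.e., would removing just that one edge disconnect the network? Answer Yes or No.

Without the J–D edge there is no alternate route between J and D, so the network disconnects. It is a bridge.

Yes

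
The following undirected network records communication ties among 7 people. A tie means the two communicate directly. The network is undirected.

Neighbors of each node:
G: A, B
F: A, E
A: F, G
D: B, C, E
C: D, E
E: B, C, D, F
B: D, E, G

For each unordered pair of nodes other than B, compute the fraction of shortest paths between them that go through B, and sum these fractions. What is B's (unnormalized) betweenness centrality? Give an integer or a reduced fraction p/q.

Pairs whose geodesics pass through B — D–A: 1/2; D–G: 1; C–G: 2/2; E–G: 1.
All other pairs contribute 0.
Summing the contributions gives betweenness(B) = 7/2.

7/2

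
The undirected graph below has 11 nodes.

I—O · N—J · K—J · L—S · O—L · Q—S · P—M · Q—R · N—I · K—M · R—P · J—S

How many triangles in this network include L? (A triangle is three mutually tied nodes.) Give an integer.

0

L's neighbors are O and S, but none of them are tied to each other, so no triangle contains L.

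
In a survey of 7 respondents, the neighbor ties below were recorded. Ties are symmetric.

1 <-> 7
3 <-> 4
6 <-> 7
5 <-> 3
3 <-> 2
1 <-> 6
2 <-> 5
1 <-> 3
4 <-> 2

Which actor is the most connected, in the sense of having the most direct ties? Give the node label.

3

Degrees — 1:3, 2:3, 3:4, 4:2, 5:2, 6:2, 7:2.
The maximum is 4, attained only by 3.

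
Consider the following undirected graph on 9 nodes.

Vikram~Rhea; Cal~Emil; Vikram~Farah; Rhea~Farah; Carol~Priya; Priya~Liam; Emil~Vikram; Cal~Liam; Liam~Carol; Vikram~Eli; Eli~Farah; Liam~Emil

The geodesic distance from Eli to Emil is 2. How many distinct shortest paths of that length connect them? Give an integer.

1

The shortest distance is 2, and the only length-2 path is Eli–Vikram–Emil. So there is exactly 1 shortest path.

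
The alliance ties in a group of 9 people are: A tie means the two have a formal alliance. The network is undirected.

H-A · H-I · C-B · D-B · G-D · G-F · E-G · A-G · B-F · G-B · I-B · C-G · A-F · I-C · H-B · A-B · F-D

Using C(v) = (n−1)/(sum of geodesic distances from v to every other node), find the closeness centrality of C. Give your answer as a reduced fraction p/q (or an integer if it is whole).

Distances from C: A:2, B:1, D:2, E:2, F:2, G:1, H:2, I:1. Sum = 13.
n = 9, so closeness = 8/13.

8/13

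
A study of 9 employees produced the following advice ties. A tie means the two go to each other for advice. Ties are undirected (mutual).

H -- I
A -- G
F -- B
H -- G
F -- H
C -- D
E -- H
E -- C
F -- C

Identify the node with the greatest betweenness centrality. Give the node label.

Unnormalized betweenness of each node: A:0, B:0, C:8, D:0, E:4, F:11, G:7, H:18, I:0.
H has the largest value, 18, making it the main broker — the node through which the most shortest paths run.

H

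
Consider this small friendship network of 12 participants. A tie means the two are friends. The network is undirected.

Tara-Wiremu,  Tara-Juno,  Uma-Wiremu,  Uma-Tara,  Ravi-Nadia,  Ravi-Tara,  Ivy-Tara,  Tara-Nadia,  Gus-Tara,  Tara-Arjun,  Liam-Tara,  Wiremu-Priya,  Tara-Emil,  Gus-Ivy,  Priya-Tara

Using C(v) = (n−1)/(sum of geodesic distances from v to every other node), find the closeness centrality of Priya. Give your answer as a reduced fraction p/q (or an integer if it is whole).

Distances from Priya: Arjun:2, Emil:2, Gus:2, Ivy:2, Juno:2, Liam:2, Nadia:2, Ravi:2, Tara:1, Uma:2, Wiremu:1. Sum = 20.
n = 12, so closeness = 11/20.

11/20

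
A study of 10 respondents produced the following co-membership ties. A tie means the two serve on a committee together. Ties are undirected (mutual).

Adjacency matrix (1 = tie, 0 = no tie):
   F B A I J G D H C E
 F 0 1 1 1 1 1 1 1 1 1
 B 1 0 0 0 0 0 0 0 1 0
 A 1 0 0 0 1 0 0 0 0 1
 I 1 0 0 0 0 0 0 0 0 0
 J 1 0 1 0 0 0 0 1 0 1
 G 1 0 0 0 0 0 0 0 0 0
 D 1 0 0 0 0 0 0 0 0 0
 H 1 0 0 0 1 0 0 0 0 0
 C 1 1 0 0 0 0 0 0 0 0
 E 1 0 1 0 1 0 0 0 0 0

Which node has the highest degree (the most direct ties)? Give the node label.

Degrees — A:3, B:2, C:2, D:1, E:3, F:9, G:1, H:2, I:1, J:4.
The maximum is 9, attained only by F.

F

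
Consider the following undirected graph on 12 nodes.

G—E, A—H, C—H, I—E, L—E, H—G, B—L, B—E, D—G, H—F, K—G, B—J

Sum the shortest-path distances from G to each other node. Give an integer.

Distances from G: A:2, B:2, C:2, D:1, E:1, F:2, H:1, I:2, J:3, K:1, L:2.
Sum = 2 + 2 + 2 + 1 + 1 + 2 + 1 + 2 + 3 + 1 + 2 = 19.

19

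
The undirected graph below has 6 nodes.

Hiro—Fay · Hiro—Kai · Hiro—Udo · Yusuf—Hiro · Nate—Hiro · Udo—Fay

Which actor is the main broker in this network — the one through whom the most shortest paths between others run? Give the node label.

Hiro

Unnormalized betweenness of each node: Fay:0, Hiro:9, Kai:0, Nate:0, Udo:0, Yusuf:0.
Hiro has the largest value, 9, making it the main broker — the node through which the most shortest paths run.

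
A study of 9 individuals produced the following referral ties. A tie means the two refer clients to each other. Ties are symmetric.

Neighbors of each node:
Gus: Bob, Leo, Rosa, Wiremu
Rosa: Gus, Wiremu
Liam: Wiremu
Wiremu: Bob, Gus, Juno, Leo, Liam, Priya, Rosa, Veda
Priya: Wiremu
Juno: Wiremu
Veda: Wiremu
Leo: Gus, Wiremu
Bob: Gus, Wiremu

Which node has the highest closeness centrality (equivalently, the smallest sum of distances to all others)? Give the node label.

Wiremu

Farness (sum of distances to all others) for each node — Bob:14, Gus:12, Juno:15, Leo:14, Liam:15, Priya:15, Rosa:14, Veda:15, Wiremu:8.
The smallest farness is 8, for Wiremu, so Wiremu has the highest closeness.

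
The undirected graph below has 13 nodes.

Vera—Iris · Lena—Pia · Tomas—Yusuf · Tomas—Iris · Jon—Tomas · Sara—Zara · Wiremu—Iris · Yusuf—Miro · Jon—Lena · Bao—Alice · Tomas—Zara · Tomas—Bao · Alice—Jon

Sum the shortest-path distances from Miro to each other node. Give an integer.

Distances from Miro: Alice:4, Bao:3, Iris:3, Jon:3, Lena:4, Pia:5, Sara:4, Tomas:2, Vera:4, Wiremu:4, Yusuf:1, Zara:3.
Sum = 4 + 3 + 3 + 3 + 4 + 5 + 4 + 2 + 4 + 4 + 1 + 3 = 40.

40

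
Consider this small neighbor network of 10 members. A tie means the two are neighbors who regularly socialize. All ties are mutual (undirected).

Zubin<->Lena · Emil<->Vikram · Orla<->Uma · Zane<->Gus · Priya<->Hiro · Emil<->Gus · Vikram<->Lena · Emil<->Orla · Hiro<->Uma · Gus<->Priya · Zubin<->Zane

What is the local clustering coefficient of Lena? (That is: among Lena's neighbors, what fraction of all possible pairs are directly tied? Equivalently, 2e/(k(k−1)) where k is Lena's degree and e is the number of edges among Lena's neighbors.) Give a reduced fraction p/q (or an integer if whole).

0

Lena's neighbors: Vikram and Zubin (k = 2).
Possible neighbor pairs: C(2,2) = 1. Edges among them: none → e = 0.
Clustering(Lena) = 0/1.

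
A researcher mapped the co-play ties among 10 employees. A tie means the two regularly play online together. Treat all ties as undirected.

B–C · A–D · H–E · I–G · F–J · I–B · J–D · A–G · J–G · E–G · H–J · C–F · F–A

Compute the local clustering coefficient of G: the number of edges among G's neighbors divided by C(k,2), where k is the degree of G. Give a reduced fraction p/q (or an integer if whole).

0

G's neighbors: A, E, I, and J (k = 4).
Possible neighbor pairs: C(4,2) = 6. Edges among them: none → e = 0.
Clustering(G) = 0/6 = 0.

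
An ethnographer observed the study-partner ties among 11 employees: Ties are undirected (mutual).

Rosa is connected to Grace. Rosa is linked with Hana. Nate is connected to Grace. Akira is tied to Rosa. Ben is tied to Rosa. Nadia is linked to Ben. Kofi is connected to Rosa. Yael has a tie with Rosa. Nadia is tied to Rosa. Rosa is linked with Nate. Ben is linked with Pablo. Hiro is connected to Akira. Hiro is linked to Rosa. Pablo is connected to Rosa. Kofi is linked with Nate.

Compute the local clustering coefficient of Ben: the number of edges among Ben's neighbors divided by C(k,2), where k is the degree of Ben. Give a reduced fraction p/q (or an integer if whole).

2/3

Ben's neighbors: Nadia, Pablo, and Rosa (k = 3).
Possible neighbor pairs: C(3,2) = 3. Edges among them: Nadia–Rosa, Pablo–Rosa → e = 2.
Clustering(Ben) = 2/3.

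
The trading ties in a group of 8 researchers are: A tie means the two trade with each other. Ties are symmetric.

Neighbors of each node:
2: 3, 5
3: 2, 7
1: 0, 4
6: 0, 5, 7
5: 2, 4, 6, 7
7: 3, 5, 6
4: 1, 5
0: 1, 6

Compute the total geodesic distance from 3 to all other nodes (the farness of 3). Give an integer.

Distances from 3: 0:3, 1:4, 2:1, 4:3, 5:2, 6:2, 7:1.
Sum = 3 + 4 + 1 + 3 + 2 + 2 + 1 = 16.

16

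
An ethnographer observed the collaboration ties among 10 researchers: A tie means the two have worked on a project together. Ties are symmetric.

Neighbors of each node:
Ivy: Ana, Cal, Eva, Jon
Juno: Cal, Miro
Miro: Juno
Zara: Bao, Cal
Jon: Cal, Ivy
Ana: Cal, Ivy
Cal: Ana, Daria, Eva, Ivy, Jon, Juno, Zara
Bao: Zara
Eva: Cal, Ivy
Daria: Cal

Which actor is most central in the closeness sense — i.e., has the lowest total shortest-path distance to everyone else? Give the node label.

Farness (sum of distances to all others) for each node — Ana:18, Bao:25, Cal:11, Daria:19, Eva:18, Ivy:16, Jon:18, Juno:17, Miro:25, Zara:17.
The smallest farness is 11, for Cal, so Cal has the highest closeness.

Cal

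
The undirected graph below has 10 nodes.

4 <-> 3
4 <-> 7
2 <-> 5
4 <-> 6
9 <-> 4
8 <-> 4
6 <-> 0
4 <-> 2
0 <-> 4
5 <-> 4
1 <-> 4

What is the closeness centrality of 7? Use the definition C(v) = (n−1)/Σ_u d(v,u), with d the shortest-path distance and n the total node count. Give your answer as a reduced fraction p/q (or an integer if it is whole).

Distances from 7: 0:2, 1:2, 2:2, 3:2, 4:1, 5:2, 6:2, 8:2, 9:2. Sum = 17.
n = 10, so closeness = 9/17.

9/17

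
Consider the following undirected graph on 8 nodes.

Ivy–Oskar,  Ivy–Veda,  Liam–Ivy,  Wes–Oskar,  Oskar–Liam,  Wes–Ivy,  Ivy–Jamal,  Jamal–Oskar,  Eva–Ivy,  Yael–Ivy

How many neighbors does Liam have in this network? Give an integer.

Liam is directly tied to Ivy and Oskar. That is 2 neighbors, so the degree of Liam is 2.

2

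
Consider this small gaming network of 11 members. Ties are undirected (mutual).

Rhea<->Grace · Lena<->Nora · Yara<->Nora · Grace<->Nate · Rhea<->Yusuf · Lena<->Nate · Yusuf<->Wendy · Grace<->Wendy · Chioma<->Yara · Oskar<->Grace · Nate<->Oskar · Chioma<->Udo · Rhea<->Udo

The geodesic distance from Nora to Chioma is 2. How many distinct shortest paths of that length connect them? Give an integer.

The shortest distance is 2, and the only length-2 path is Nora–Yara–Chioma. So there is exactly 1 shortest path.

1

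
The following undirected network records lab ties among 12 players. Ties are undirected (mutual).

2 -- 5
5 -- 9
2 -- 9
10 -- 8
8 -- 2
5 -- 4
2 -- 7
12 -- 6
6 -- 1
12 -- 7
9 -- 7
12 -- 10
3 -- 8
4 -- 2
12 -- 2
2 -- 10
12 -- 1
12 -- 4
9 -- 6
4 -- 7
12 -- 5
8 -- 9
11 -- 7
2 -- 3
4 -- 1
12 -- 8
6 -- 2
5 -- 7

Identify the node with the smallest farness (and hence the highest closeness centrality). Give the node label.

Farness (sum of distances to all others) for each node — 1:21, 2:13, 3:22, 4:17, 5:17, 6:19, 7:16, 8:18, 9:17, 10:20, 11:26, 12:14.
The smallest farness is 13, for 2, so 2 has the highest closeness.

2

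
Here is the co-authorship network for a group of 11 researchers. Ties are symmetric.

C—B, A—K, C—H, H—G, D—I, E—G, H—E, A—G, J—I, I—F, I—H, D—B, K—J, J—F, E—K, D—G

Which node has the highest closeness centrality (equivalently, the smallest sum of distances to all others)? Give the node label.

Farness (sum of distances to all others) for each node — A:22, B:24, C:22, D:18, E:19, F:23, G:18, H:16, I:17, J:20, K:21.
The smallest farness is 16, for H, so H has the highest closeness.

H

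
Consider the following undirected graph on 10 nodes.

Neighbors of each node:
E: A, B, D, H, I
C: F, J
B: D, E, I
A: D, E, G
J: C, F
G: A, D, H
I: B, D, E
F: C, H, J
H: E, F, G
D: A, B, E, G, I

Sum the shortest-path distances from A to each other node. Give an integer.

Distances from A: B:2, C:4, D:1, E:1, F:3, G:1, H:2, I:2, J:4.
Sum = 2 + 4 + 1 + 1 + 3 + 1 + 2 + 2 + 4 = 20.

20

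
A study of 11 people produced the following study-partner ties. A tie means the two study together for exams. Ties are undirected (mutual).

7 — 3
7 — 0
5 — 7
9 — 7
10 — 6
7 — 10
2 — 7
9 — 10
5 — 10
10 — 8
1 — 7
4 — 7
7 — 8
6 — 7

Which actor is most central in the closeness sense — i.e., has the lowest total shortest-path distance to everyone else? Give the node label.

7

Farness (sum of distances to all others) for each node — 0:19, 1:19, 2:19, 3:19, 4:19, 5:18, 6:18, 7:10, 8:18, 9:18, 10:15.
The smallest farness is 10, for 7, so 7 has the highest closeness.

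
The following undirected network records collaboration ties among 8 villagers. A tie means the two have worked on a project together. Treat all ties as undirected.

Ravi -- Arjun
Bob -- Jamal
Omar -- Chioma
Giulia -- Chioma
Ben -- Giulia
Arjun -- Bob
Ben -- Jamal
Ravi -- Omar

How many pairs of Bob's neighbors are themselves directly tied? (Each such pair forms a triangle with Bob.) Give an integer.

Bob's neighbors are Arjun and Jamal, but none of them are tied to each other, so no triangle contains Bob.

0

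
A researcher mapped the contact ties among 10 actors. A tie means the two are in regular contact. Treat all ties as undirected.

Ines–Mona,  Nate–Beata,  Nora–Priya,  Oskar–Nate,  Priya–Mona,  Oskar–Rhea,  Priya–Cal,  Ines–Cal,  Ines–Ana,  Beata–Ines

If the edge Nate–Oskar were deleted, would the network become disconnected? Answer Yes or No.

Without the Nate–Oskar edge there is no alternate route between Nate and Oskar, so the network disconnects. It is a bridge.

Yes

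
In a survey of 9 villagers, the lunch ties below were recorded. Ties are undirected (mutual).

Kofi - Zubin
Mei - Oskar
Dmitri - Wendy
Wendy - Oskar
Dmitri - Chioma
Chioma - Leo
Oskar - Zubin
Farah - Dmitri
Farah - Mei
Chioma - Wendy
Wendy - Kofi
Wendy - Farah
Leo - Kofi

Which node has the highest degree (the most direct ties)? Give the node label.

Wendy

Degrees — Chioma:3, Dmitri:3, Farah:3, Kofi:3, Leo:2, Mei:2, Oskar:3, Wendy:5, Zubin:2.
The maximum is 5, attained only by Wendy.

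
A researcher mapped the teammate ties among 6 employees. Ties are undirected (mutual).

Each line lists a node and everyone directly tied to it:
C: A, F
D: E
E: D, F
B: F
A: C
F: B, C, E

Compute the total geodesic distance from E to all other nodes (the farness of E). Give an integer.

Distances from E: A:3, B:2, C:2, D:1, F:1.
Sum = 3 + 2 + 2 + 1 + 1 = 9.

9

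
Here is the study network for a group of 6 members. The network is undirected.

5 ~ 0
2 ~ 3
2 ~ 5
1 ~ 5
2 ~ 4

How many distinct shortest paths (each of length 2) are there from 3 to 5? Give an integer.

The shortest distance is 2, and the only length-2 path is 3–2–5. So there is exactly 1 shortest path.

1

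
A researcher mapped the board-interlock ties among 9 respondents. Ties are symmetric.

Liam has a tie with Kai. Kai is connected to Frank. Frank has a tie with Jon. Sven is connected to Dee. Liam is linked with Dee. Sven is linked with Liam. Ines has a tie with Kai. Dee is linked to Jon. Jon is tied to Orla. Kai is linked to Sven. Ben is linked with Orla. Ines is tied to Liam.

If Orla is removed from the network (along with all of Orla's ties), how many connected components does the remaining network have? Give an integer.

2

Without Orla, the remaining ties split the others into: {Dee, Frank, Ines, Jon, Kai, Liam, Sven}; {Ben}.
That's 2 separate components.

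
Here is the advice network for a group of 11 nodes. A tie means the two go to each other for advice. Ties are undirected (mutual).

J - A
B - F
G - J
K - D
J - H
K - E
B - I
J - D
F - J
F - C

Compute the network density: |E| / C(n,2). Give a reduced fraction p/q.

2/11

There are 10 edges and 11 nodes, so the maximum possible is C(11,2) = 55.
Density = 10/55 = 2/11.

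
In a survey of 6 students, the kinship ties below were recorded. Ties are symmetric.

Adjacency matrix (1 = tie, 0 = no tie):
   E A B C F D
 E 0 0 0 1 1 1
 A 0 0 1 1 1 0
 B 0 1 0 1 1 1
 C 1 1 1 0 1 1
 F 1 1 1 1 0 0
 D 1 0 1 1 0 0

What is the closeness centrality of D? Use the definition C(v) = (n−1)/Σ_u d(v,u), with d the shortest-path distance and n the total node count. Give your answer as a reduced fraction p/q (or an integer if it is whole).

Distances from D: A:2, B:1, C:1, E:1, F:2. Sum = 7.
n = 6, so closeness = 5/7.

5/7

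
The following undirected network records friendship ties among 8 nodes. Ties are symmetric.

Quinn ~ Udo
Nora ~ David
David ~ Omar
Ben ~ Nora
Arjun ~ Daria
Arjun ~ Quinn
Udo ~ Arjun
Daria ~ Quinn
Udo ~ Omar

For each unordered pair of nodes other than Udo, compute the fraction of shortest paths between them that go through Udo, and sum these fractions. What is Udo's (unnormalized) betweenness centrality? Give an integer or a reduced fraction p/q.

12

Pairs whose geodesics pass through Udo — Ben–Daria: 2/2; Ben–Quinn: 1; Ben–Arjun: 1; Nora–Daria: 2/2; Nora–Quinn: 1; Nora–Arjun: 1; Omar–Daria: 2/2; Omar–Quinn: 1; Omar–Arjun: 1; David–Daria: 2/2; David–Quinn: 1; David–Arjun: 1.
All other pairs contribute 0.
Summing the contributions gives betweenness(Udo) = 12.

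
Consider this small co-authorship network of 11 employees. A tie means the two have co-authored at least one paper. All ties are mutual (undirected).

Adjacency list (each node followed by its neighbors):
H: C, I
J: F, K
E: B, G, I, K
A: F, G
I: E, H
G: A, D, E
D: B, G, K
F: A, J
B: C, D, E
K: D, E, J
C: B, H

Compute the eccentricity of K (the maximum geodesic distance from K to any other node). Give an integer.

Distances from K: A:3, B:2, C:3, D:1, E:1, F:2, G:2, H:3, I:2, J:1.
The largest is 3 (to A, C, and H), so the eccentricity of K is 3.

3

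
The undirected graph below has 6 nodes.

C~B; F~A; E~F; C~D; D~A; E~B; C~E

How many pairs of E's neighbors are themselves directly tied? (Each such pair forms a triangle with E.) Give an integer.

E's neighbors: B, C, and F.
Neighbor pairs that are themselves tied: E–B–C. Each forms one triangle with E, for 1 in total.

1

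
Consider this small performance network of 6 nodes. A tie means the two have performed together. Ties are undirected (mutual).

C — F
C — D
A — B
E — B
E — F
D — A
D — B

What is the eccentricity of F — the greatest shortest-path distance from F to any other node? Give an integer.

3

Distances from F: A:3, B:2, C:1, D:2, E:1.
The largest is 3 (to A), so the eccentricity of F is 3.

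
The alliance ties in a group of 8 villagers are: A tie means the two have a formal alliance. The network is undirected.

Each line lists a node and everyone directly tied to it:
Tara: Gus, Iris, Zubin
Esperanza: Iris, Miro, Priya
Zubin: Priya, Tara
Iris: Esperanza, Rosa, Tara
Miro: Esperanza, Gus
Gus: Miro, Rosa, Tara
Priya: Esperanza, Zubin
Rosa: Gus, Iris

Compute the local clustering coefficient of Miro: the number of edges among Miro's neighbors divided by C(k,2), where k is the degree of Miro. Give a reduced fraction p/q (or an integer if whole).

Miro's neighbors: Esperanza and Gus (k = 2).
Possible neighbor pairs: C(2,2) = 1. Edges among them: none → e = 0.
Clustering(Miro) = 0/1.

0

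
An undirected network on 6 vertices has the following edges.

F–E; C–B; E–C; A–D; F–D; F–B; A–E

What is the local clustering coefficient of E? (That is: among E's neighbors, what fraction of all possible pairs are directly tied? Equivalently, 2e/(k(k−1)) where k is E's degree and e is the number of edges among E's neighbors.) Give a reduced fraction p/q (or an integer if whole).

E's neighbors: A, C, and F (k = 3).
Possible neighbor pairs: C(3,2) = 3. Edges among them: none → e = 0.
Clustering(E) = 0/3 = 0.

0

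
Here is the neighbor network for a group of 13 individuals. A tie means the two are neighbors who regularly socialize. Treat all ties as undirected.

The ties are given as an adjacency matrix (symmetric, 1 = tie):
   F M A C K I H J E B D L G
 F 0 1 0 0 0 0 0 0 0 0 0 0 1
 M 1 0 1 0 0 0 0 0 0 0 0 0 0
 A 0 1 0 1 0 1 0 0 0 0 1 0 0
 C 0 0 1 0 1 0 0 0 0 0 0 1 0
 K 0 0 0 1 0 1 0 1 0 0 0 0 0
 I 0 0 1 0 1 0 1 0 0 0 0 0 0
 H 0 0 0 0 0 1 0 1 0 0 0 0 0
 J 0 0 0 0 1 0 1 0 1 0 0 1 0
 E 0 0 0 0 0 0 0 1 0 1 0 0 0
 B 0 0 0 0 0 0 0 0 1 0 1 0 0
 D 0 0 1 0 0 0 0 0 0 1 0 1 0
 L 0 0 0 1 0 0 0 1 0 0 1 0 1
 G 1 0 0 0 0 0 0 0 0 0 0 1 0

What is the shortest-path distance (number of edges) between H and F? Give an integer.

One shortest route is H – I – A – M – F, which uses 4 edges, and at distance 3 from H we only reach {B, C, D, G, M}, which does not include F. So d(H,F) = 4.

4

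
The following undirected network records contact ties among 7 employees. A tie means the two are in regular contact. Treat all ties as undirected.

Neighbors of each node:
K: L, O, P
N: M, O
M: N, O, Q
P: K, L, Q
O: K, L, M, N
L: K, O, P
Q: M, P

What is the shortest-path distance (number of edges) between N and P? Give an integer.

One shortest route is N – O – L – P, which uses 3 edges, and at distance 2 from N we only reach {K, L, Q}, which does not include P. So d(N,P) = 3.

3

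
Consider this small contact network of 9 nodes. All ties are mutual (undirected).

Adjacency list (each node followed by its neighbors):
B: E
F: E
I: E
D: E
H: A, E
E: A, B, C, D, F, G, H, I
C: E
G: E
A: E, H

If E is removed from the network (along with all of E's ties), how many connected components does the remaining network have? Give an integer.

Without E, the remaining ties split the others into: {B}; {I}; {A, H}; {G}; {F}; {D}; {C}.
That's 7 separate components.

7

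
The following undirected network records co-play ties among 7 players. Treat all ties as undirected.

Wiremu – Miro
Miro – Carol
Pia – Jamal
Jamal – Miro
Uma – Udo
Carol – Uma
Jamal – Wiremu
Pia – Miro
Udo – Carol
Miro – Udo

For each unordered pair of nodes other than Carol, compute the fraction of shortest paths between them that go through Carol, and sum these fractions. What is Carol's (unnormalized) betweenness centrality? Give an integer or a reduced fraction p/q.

Pairs whose geodesics pass through Carol — Uma–Jamal: 1/2; Uma–Wiremu: 1/2; Uma–Pia: 1/2; Uma–Miro: 1/2.
All other pairs contribute 0.
Summing the contributions gives betweenness(Carol) = 2.

2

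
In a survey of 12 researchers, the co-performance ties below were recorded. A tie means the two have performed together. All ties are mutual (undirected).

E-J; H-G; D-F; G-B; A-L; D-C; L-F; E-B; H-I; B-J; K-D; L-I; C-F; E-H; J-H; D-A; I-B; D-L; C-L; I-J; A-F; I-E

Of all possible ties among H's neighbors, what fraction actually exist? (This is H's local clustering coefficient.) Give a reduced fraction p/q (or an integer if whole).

H's neighbors: E, G, I, and J (k = 4).
Possible neighbor pairs: C(4,2) = 6. Edges among them: E–I, E–J, I–J → e = 3.
Clustering(H) = 3/6 = 1/2.

1/2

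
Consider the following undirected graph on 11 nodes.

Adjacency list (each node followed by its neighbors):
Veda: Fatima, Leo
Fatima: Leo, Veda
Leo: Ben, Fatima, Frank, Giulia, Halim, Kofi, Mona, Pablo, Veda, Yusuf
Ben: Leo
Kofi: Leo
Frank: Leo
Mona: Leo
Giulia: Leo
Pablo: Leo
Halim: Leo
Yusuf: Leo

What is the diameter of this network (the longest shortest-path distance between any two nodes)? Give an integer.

2

Eccentricity of each node (its greatest distance to any other): Ben:2, Fatima:2, Frank:2, Giulia:2, Halim:2, Kofi:2, Leo:1, Mona:2, Pablo:2, Veda:2, Yusuf:2.
The maximum eccentricity is 2, realized for instance by the pair Halim–Kofi via Halim – Leo – Kofi. So the diameter is 2.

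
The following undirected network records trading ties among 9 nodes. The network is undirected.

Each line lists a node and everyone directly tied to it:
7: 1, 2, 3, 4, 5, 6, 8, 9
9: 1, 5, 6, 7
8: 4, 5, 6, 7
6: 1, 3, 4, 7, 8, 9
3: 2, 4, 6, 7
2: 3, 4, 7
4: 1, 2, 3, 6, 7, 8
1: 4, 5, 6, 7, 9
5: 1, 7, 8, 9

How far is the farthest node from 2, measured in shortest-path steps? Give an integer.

Distances from 2: 1:2, 3:1, 4:1, 5:2, 6:2, 7:1, 8:2, 9:2.
The largest is 2 (to 6, 1, 8, 5, and 9), so the eccentricity of 2 is 2.

2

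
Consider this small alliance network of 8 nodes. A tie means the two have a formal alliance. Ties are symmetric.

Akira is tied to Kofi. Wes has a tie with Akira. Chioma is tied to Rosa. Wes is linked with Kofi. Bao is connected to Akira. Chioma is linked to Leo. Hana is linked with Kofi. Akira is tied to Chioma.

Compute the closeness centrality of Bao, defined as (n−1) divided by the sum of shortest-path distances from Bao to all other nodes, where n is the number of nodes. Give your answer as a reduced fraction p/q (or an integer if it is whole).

Distances from Bao: Akira:1, Chioma:2, Hana:3, Kofi:2, Leo:3, Rosa:3, Wes:2. Sum = 16.
n = 8, so closeness = 7/16.

7/16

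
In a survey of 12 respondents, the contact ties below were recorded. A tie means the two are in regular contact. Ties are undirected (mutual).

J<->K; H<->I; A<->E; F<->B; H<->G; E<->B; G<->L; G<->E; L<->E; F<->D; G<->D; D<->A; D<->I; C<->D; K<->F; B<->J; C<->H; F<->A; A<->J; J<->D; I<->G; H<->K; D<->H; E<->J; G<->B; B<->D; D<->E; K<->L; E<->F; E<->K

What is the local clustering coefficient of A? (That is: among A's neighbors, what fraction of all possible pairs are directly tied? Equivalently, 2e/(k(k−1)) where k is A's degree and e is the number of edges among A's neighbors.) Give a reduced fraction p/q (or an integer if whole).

A's neighbors: D, E, F, and J (k = 4).
Possible neighbor pairs: C(4,2) = 6. Edges among them: D–E, D–F, D–J, E–F, E–J → e = 5.
Clustering(A) = 5/6.

5/6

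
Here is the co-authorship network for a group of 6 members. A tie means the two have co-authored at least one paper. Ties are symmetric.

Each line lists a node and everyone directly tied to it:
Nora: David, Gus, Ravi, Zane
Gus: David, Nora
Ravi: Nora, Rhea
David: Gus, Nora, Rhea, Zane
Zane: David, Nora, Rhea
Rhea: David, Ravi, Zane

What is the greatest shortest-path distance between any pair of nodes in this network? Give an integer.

2

Eccentricity of each node (its greatest distance to any other): David:2, Gus:2, Nora:2, Ravi:2, Rhea:2, Zane:2.
The maximum eccentricity is 2, realized for instance by the pair Gus–Ravi via Gus – Nora – Ravi. So the diameter is 2.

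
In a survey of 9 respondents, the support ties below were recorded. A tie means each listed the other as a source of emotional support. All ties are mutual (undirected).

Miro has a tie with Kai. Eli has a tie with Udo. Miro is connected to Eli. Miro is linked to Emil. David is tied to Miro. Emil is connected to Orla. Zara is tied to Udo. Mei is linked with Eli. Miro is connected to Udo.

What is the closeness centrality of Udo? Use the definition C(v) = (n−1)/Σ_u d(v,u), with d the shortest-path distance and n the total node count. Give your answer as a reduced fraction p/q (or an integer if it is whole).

4/7

Distances from Udo: David:2, Eli:1, Emil:2, Kai:2, Mei:2, Miro:1, Orla:3, Zara:1. Sum = 14.
n = 9, so closeness = 8/14 = 4/7.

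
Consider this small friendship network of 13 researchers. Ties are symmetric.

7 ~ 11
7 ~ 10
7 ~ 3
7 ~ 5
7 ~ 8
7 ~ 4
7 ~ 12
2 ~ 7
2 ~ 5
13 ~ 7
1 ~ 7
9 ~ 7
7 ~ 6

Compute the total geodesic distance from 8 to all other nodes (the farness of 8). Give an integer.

23

Distances from 8: 1:2, 2:2, 3:2, 4:2, 5:2, 6:2, 7:1, 9:2, 10:2, 11:2, 12:2, 13:2.
Sum = 2 + 2 + 2 + 2 + 2 + 2 + 1 + 2 + 2 + 2 + 2 + 2 = 23.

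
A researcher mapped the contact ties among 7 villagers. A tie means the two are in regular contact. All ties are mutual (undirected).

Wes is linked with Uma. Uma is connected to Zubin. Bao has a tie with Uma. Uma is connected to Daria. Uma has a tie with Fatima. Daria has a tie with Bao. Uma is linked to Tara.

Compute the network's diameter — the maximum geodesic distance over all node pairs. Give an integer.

Eccentricity of each node (its greatest distance to any other): Bao:2, Daria:2, Fatima:2, Tara:2, Uma:1, Wes:2, Zubin:2.
The maximum eccentricity is 2, realized for instance by the pair Fatima–Zubin via Fatima – Uma – Zubin. So the diameter is 2.

2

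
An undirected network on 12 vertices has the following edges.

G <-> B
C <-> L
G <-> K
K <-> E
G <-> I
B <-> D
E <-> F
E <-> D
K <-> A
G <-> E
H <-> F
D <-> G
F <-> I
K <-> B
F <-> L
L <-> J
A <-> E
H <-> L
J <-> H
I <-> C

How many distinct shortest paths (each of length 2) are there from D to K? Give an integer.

3

The shortest distance is 2. The length-2 paths are: D–E–K; D–B–K; D–G–K.
That gives 3 distinct shortest paths.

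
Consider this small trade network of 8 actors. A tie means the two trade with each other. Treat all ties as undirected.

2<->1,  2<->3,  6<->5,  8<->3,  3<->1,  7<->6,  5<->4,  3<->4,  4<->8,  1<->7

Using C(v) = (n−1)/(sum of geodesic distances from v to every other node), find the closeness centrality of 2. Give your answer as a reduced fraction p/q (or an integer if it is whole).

1/2

Distances from 2: 1:1, 3:1, 4:2, 5:3, 6:3, 7:2, 8:2. Sum = 14.
n = 8, so closeness = 7/14 = 1/2.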